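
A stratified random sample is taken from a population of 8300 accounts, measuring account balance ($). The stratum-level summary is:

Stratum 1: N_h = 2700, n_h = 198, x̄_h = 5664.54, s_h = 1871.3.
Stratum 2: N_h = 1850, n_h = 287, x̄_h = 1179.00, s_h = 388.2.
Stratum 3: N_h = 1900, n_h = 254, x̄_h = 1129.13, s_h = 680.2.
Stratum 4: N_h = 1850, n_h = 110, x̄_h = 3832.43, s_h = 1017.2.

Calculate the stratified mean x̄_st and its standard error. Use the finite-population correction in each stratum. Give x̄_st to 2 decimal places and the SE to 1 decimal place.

x̄_st ≈ 3218.16, SE ≈ 47.7

x̄_st = Σ W_h x̄_h = (2700·5664.54 + 1850·1179.00 + 1900·1129.13 + 1850·3832.43)/8300 = 3218.16271
V̂(x̄_st) = Σ W_h² (1 − n_h/N_h) s_h²/n_h, with W_h = N_h/N and N = 8300:
  stratum 1: (2700/8300)²·(1 − 198/2700)·1871.3²/198 = 1734.27
  stratum 2: (1850/8300)²·(1 − 287/1850)·388.2²/287 = 22.0396
  stratum 3: (1900/8300)²·(1 − 254/1900)·680.2²/254 = 82.6926
  stratum 4: (1850/8300)²·(1 − 110/1850)·1017.2²/110 = 439.526
V̂(x̄_st) = 2278.53
SE(x̄_st) = √2278.53 = 47.7339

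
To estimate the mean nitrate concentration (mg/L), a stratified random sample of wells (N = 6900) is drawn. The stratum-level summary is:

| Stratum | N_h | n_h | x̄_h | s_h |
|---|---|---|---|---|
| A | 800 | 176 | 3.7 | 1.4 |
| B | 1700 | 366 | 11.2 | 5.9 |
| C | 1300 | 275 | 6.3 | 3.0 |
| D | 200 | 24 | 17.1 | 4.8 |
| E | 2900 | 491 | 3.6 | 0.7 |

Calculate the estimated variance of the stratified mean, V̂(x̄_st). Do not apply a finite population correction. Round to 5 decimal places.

V̂(x̄_st) = Σ W_h² s_h²/n_h, with W_h = N_h/N and N = 6900:
  stratum A: (800/6900)²·1.4²/176 = 0.000149701
  stratum B: (1700/6900)²·5.9²/366 = 0.00577328
  stratum C: (1300/6900)²·3.0²/275 = 0.00116171
  stratum D: (200/6900)²·4.8²/24 = 0.000806553
  stratum E: (2900/6900)²·0.7²/491 = 0.000176284
V̂(x̄_st) = 0.00806753

V̂(x̄_st) ≈ 0.00807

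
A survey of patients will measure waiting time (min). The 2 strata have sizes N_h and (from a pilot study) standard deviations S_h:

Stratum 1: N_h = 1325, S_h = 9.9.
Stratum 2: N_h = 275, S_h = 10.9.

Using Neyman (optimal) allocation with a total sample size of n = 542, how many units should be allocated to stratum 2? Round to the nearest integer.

101

Neyman allocation: n_h = n · N_h S_h / Σ N_i S_i, with n = 542.
  stratum 1: N_h·S_h = 1325·9.9 = 13117.50
  stratum 2: N_h·S_h = 275·10.9 = 2997.50
Σ N_h S_h = 16115.00
n for stratum 2 = 542·2997.50/16115.00 = 100.816 → 101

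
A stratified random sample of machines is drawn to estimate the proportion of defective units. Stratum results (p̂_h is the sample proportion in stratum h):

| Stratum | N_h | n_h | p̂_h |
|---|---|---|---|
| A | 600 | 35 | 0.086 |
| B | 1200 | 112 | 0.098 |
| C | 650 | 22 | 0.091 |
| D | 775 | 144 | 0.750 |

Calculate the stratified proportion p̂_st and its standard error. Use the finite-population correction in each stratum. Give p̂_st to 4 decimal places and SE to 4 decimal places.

p̂_st ≈ 0.2510, SE ≈ 0.0198

N = 3225; stratum weights W_h = N_h/N.
p̂_st = Σ W_h p̂_h = (600·0.086 + 1200·0.098 + 650·0.091 + 775·0.750)/3225 = 0.25104
V̂(p̂_st) = Σ W_h² (1 − n_h/N_h) p̂_h(1−p̂_h)/(n_h−1):
  stratum A: (600/3225)²·(1 − 35/600)·0.086·0.914/34 = 7.53539e-05
  stratum B: (1200/3225)²·(1 − 112/1200)·0.098·0.902/111 = 9.99678e-05
  stratum C: (650/3225)²·(1 − 22/650)·0.091·0.909/21 = 0.000154596
  stratum D: (775/3225)²·(1 − 144/775)·0.750·0.250/143 = 6.16505e-05
V̂(p̂_st) = 0.000391569; SE = √V̂ = 0.0197881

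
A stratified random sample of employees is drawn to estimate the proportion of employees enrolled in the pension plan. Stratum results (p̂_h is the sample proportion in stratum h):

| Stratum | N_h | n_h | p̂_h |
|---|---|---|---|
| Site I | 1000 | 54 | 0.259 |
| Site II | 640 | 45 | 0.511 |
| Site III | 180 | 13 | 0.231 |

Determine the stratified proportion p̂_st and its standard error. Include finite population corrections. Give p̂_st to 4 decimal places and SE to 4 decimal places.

p̂_st ≈ 0.3448, SE ≈ 0.0427

N = 1820; stratum weights W_h = N_h/N.
p̂_st = Σ W_h p̂_h = (1000·0.259 + 640·0.511 + 180·0.231)/1820 = 0.34485
V̂(p̂_st) = Σ W_h² (1 − n_h/N_h) p̂_h(1−p̂_h)/(n_h−1):
  stratum Site I: (1000/1820)²·(1 − 54/1000)·0.259·0.741/53 = 0.00103417
  stratum Site II: (640/1820)²·(1 − 45/640)·0.511·0.489/44 = 0.000652877
  stratum Site III: (180/1820)²·(1 − 13/180)·0.231·0.769/12 = 0.000134339
V̂(p̂_st) = 0.00182138; SE = √V̂ = 0.0426777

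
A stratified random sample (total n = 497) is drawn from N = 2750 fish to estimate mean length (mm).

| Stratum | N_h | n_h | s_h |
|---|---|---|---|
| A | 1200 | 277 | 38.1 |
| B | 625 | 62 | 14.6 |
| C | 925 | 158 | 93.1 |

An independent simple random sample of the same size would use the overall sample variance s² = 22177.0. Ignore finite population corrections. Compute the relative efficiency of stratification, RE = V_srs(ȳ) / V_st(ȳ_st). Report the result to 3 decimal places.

RE ≈ 6.045

V̂(ȳ_st) = Σ W_h² s_h²/n_h, with W_h = N_h/N and N = 2750:
  stratum A: (1200/2750)²·38.1²/277 = 0.997855
  stratum B: (625/2750)²·14.6²/62 = 0.177586
  stratum C: (925/2750)²·93.1²/158 = 6.20669
V_st = 7.38213
V_srs = s²/n = 22177.0/497 = 44.6217
Relative efficiency = V_srs / V_st = 44.6217/7.38213 = 6.0446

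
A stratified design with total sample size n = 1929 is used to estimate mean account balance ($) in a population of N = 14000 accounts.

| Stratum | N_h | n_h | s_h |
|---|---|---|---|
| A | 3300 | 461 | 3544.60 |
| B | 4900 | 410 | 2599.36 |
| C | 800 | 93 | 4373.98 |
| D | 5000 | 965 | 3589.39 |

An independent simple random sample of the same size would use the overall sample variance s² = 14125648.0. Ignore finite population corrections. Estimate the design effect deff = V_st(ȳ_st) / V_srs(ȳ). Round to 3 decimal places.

V̂(ȳ_st) = Σ W_h² s_h²/n_h, with W_h = N_h/N and N = 14000:
  stratum A: (3300/14000)²·3544.60²/461 = 1514.28
  stratum B: (4900/14000)²·2599.36²/410 = 2018.76
  stratum C: (800/14000)²·4373.98²/93 = 671.73
  stratum D: (5000/14000)²·3589.39²/965 = 1702.93
V_st = 5907.7
V_srs = s²/n = 14125648.0/1929 = 7322.78
deff = V_st / V_srs = 5907.7/7322.78 = 0.8068

deff ≈ 0.807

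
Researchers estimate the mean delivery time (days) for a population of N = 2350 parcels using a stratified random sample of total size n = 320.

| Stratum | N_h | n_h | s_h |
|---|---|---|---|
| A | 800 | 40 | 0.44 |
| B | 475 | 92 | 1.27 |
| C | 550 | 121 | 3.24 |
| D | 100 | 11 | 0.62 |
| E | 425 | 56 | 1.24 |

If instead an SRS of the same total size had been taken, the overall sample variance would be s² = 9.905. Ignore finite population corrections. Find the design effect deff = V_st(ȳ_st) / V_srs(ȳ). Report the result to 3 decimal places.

deff ≈ 0.226

V̂(ȳ_st) = Σ W_h² s_h²/n_h, with W_h = N_h/N and N = 2350:
  stratum A: (800/2350)²·0.44²/40 = 0.000560905
  stratum B: (475/2350)²·1.27²/92 = 0.000716261
  stratum C: (550/2350)²·3.24²/121 = 0.0047522
  stratum D: (100/2350)²·0.62²/11 = 6.32783e-05
  stratum E: (425/2350)²·1.24²/56 = 0.000898044
V_st = 0.00699068
V_srs = s²/n = 9.905/320 = 0.0309531
deff = V_st / V_srs = 0.00699068/0.0309531 = 0.2258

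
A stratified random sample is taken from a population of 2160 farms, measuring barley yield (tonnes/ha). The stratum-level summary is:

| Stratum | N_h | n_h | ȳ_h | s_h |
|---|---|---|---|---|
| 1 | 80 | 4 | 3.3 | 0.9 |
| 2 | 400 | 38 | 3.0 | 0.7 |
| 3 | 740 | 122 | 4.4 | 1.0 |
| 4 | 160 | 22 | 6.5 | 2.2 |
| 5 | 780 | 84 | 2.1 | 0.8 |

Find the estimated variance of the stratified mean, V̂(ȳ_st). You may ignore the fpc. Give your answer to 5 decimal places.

V̂(ȳ_st) = Σ W_h² s_h²/n_h, with W_h = N_h/N and N = 2160:
  stratum 1: (80/2160)²·0.9²/4 = 0.000277778
  stratum 2: (400/2160)²·0.7²/38 = 0.000442206
  stratum 3: (740/2160)²·1.0²/122 = 0.000962047
  stratum 4: (160/2160)²·2.2²/22 = 0.00120713
  stratum 5: (780/2160)²·0.8²/84 = 0.000993533
V̂(ȳ_st) = 0.0038827

V̂(ȳ_st) ≈ 0.00388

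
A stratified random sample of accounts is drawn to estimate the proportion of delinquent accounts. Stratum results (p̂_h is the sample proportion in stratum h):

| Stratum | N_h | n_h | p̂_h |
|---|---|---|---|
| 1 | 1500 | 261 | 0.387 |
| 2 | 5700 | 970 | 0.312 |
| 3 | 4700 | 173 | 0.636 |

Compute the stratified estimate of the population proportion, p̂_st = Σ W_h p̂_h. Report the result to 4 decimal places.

p̂_st ≈ 0.4494

N = 11900; stratum weights W_h = N_h/N.
p̂_st = Σ W_h p̂_h = (1500·0.387 + 5700·0.312 + 4700·0.636)/11900 = 0.44942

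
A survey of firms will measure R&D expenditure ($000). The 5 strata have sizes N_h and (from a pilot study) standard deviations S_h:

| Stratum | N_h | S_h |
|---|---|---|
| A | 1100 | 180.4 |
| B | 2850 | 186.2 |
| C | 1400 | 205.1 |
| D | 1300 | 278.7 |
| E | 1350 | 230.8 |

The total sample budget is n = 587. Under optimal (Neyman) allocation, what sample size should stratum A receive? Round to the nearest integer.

Neyman allocation: n_h = n · N_h S_h / Σ N_i S_i, with n = 587.
  stratum A: N_h·S_h = 1100·180.4 = 198440.00
  stratum B: N_h·S_h = 2850·186.2 = 530670.00
  stratum C: N_h·S_h = 1400·205.1 = 287140.00
  stratum D: N_h·S_h = 1300·278.7 = 362310.00
  stratum E: N_h·S_h = 1350·230.8 = 311580.00
Σ N_h S_h = 1690140.00
n for stratum A = 587·198440.00/1690140.00 = 68.920 → 69

69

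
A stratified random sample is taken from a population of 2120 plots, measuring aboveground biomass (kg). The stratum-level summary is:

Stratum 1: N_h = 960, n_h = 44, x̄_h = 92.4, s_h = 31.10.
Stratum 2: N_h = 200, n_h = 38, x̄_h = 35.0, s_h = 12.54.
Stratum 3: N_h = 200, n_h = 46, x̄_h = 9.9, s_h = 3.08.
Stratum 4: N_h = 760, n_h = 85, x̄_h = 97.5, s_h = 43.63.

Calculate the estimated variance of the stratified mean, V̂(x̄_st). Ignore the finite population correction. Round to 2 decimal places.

V̂(x̄_st) ≈ 7.42

V̂(x̄_st) = Σ W_h² s_h²/n_h, with W_h = N_h/N and N = 2120:
  stratum 1: (960/2120)²·31.10²/44 = 4.50753
  stratum 2: (200/2120)²·12.54²/38 = 0.0368298
  stratum 3: (200/2120)²·3.08²/46 = 0.0018354
  stratum 4: (760/2120)²·43.63²/85 = 2.87811
V̂(x̄_st) = 7.4243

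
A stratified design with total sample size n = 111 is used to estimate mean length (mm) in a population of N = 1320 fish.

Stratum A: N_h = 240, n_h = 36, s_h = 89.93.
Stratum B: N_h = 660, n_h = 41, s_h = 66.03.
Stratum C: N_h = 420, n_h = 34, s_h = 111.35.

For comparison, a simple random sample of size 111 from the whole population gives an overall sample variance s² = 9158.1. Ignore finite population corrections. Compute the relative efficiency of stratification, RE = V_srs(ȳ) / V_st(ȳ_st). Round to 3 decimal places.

V̂(ȳ_st) = Σ W_h² s_h²/n_h, with W_h = N_h/N and N = 1320:
  stratum A: (240/1320)²·89.93²/36 = 7.42645
  stratum B: (660/1320)²·66.03²/41 = 26.5851
  stratum C: (420/1320)²·111.35²/34 = 36.9192
V_st = 70.9308
V_srs = s²/n = 9158.1/111 = 82.5054
Relative efficiency = V_srs / V_st = 82.5054/70.9308 = 1.1632

RE ≈ 1.163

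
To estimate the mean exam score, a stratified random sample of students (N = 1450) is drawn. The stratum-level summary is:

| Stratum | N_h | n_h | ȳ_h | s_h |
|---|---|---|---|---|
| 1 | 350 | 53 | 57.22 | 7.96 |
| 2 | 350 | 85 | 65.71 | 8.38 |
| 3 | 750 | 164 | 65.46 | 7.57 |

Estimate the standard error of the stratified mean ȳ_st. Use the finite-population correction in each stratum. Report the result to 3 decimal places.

SE(ȳ_st) ≈ 0.411

V̂(ȳ_st) = Σ W_h² (1 − n_h/N_h) s_h²/n_h, with W_h = N_h/N and N = 1450:
  stratum 1: (350/1450)²·(1 − 53/350)·7.96²/53 = 0.059107
  stratum 2: (350/1450)²·(1 − 85/350)·8.38²/85 = 0.0364458
  stratum 3: (750/1450)²·(1 − 164/750)·7.57²/164 = 0.0730417
V̂(ȳ_st) = 0.168594
SE(ȳ_st) = √0.168594 = 0.410603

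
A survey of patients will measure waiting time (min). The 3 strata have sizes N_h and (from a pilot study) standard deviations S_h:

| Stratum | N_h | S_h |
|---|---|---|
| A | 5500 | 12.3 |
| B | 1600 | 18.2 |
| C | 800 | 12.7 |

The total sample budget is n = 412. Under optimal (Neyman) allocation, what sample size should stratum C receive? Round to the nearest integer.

Neyman allocation: n_h = n · N_h S_h / Σ N_i S_i, with n = 412.
  stratum A: N_h·S_h = 5500·12.3 = 67650.00
  stratum B: N_h·S_h = 1600·18.2 = 29120.00
  stratum C: N_h·S_h = 800·12.7 = 10160.00
Σ N_h S_h = 106930.00
n for stratum C = 412·10160.00/106930.00 = 39.146 → 39

39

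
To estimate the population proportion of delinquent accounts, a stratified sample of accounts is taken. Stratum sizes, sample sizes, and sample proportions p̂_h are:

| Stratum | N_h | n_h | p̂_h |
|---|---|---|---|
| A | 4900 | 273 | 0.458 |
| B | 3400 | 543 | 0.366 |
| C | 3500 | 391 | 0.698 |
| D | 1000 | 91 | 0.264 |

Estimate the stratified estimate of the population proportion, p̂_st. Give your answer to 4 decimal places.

N = 12800; stratum weights W_h = N_h/N.
p̂_st = Σ W_h p̂_h = (4900·0.458 + 3400·0.366 + 3500·0.698 + 1000·0.264)/12800 = 0.48403

p̂_st ≈ 0.4840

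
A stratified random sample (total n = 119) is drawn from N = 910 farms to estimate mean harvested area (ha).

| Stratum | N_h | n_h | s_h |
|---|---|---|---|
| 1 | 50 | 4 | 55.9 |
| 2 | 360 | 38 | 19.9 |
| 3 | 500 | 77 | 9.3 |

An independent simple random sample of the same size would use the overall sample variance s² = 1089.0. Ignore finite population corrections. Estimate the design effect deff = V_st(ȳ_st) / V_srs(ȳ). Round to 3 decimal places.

V̂(ȳ_st) = Σ W_h² s_h²/n_h, with W_h = N_h/N and N = 910:
  stratum 1: (50/910)²·55.9²/4 = 2.35842
  stratum 2: (360/910)²·19.9²/38 = 1.63097
  stratum 3: (500/910)²·9.3²/77 = 0.339104
V_st = 4.32849
V_srs = s²/n = 1089.0/119 = 9.15126
deff = V_st / V_srs = 4.32849/9.15126 = 0.4730

deff ≈ 0.473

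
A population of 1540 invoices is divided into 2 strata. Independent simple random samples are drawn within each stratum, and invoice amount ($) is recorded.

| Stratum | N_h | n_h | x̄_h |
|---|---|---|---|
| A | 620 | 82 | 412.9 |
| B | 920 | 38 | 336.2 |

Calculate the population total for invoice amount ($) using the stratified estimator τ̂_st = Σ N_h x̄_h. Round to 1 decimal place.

τ̂_st ≈ 565302.0

τ̂_st = Σ N_h x̄_h = 620·412.9 + 920·336.2 = 565302.0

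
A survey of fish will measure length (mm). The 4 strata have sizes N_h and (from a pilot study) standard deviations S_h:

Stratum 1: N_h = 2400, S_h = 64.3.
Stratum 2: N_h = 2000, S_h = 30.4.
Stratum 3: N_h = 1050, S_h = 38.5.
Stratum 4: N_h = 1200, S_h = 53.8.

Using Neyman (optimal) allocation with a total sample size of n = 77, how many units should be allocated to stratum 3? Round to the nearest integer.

Neyman allocation: n_h = n · N_h S_h / Σ N_i S_i, with n = 77.
  stratum 1: N_h·S_h = 2400·64.3 = 154320.00
  stratum 2: N_h·S_h = 2000·30.4 = 60800.00
  stratum 3: N_h·S_h = 1050·38.5 = 40425.00
  stratum 4: N_h·S_h = 1200·53.8 = 64560.00
Σ N_h S_h = 320105.00
n for stratum 3 = 77·40425.00/320105.00 = 9.724 → 10

10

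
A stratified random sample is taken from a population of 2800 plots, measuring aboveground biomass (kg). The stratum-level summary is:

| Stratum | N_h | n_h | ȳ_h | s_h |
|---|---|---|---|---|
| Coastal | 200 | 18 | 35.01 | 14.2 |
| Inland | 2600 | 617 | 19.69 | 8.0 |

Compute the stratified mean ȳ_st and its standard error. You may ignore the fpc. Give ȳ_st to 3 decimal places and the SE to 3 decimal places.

ȳ_st ≈ 20.784, SE ≈ 0.383

ȳ_st = Σ W_h ȳ_h = (200·35.01 + 2600·19.69)/2800 = 20.78429
V̂(ȳ_st) = Σ W_h² s_h²/n_h, with W_h = N_h/N and N = 2800:
  stratum Coastal: (200/2800)²·14.2²/18 = 0.0571542
  stratum Inland: (2600/2800)²·8.0²/617 = 0.0894387
V̂(ȳ_st) = 0.146593
SE(ȳ_st) = √0.146593 = 0.382875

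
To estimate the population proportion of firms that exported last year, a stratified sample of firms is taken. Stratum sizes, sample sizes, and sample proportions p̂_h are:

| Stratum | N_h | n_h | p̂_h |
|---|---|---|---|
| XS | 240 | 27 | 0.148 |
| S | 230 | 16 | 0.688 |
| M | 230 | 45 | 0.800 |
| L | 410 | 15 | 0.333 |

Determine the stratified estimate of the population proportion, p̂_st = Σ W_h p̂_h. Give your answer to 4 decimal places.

p̂_st ≈ 0.4633

N = 1110; stratum weights W_h = N_h/N.
p̂_st = Σ W_h p̂_h = (240·0.148 + 230·0.688 + 230·0.800 + 410·0.333)/1110 = 0.46332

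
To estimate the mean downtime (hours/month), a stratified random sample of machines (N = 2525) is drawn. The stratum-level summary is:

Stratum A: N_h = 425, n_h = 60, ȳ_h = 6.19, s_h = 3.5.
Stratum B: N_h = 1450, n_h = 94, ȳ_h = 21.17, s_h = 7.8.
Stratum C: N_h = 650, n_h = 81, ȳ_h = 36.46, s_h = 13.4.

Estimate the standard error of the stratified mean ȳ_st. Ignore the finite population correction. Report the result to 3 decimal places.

V̂(ȳ_st) = Σ W_h² s_h²/n_h, with W_h = N_h/N and N = 2525:
  stratum A: (425/2525)²·3.5²/60 = 0.00578416
  stratum B: (1450/2525)²·7.8²/94 = 0.213439
  stratum C: (650/2525)²·13.4²/81 = 0.146902
V̂(ȳ_st) = 0.366126
SE(ȳ_st) = √0.366126 = 0.605083

SE(ȳ_st) ≈ 0.605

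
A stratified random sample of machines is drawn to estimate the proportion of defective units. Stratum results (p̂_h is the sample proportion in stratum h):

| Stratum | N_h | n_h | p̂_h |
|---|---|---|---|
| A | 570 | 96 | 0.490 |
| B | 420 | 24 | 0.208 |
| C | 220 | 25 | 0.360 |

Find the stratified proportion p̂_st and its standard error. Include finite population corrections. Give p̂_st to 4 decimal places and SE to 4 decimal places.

p̂_st ≈ 0.3685, SE ≈ 0.0398

N = 1210; stratum weights W_h = N_h/N.
p̂_st = Σ W_h p̂_h = (570·0.490 + 420·0.208 + 220·0.360)/1210 = 0.36848
V̂(p̂_st) = Σ W_h² (1 − n_h/N_h) p̂_h(1−p̂_h)/(n_h−1):
  stratum A: (570/1210)²·(1 − 96/570)·0.490·0.510/95 = 0.000485428
  stratum B: (420/1210)²·(1 − 24/420)·0.208·0.792/23 = 0.000813644
  stratum C: (220/1210)²·(1 − 25/220)·0.360·0.640/24 = 0.000281292
V̂(p̂_st) = 0.00158036; SE = √V̂ = 0.0397538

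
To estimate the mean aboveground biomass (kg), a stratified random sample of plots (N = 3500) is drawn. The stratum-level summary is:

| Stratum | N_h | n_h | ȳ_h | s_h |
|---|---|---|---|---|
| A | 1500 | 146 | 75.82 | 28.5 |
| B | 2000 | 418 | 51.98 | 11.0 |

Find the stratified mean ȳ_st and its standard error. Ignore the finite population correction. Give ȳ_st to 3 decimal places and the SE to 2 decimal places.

ȳ_st ≈ 62.197, SE ≈ 1.06

ȳ_st = Σ W_h ȳ_h = (1500·75.82 + 2000·51.98)/3500 = 62.19714
V̂(ȳ_st) = Σ W_h² s_h²/n_h, with W_h = N_h/N and N = 3500:
  stratum A: (1500/3500)²·28.5²/146 = 1.02184
  stratum B: (2000/3500)²·11.0²/418 = 0.094522
V̂(ȳ_st) = 1.11636
SE(ȳ_st) = √1.11636 = 1.05658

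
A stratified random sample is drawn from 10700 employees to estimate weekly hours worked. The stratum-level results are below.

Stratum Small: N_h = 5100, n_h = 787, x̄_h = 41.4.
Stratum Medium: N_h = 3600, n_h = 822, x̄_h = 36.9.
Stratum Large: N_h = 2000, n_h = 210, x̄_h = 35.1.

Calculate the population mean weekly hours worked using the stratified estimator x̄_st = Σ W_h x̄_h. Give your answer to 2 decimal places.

N = Σ N_h = 10700. Stratum weights W_h = N_h/N.
x̄_st = (5100·41.4 + 3600·36.9 + 2000·35.1) / 10700 = 38.7084

x̄_st ≈ 38.71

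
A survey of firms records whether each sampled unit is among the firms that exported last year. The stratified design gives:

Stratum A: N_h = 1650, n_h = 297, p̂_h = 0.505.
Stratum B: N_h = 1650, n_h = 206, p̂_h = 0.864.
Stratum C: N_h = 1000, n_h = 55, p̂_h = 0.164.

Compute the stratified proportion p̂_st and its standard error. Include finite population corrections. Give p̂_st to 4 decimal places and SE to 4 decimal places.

N = 4300; stratum weights W_h = N_h/N.
p̂_st = Σ W_h p̂_h = (1650·0.505 + 1650·0.864 + 1000·0.164)/4300 = 0.56345
V̂(p̂_st) = Σ W_h² (1 − n_h/N_h) p̂_h(1−p̂_h)/(n_h−1):
  stratum A: (1650/4300)²·(1 − 297/1650)·0.505·0.495/296 = 0.000101965
  stratum B: (1650/4300)²·(1 − 206/1650)·0.864·0.136/205 = 7.38606e-05
  stratum C: (1000/4300)²·(1 − 55/1000)·0.164·0.836/54 = 0.000129763
V̂(p̂_st) = 0.000305588; SE = √V̂ = 0.0174811

p̂_st ≈ 0.5635, SE ≈ 0.0175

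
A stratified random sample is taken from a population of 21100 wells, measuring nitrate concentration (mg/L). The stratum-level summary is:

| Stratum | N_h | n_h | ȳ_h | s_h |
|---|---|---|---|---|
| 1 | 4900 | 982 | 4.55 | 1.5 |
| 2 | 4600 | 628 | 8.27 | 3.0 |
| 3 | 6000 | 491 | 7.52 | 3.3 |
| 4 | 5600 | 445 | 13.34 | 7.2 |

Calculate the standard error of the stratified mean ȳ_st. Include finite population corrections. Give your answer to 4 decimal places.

V̂(ȳ_st) = Σ W_h² (1 − n_h/N_h) s_h²/n_h, with W_h = N_h/N and N = 21100:
  stratum 1: (4900/21100)²·(1 − 982/4900)·1.5²/982 = 9.88022e-05
  stratum 2: (4600/21100)²·(1 − 628/4600)·3.0²/628 = 0.000588146
  stratum 3: (6000/21100)²·(1 − 491/6000)·3.3²/491 = 0.00164667
  stratum 4: (5600/21100)²·(1 − 445/5600)·7.2²/445 = 0.00755365
V̂(ȳ_st) = 0.00988726
SE(ȳ_st) = √0.00988726 = 0.0994347

SE(ȳ_st) ≈ 0.0994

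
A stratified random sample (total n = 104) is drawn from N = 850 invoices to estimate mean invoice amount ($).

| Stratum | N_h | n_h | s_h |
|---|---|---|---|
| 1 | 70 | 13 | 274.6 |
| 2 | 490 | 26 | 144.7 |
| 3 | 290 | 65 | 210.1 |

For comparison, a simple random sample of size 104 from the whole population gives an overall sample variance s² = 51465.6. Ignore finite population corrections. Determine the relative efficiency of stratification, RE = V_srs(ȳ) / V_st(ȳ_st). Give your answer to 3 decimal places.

RE ≈ 1.282

V̂(ȳ_st) = Σ W_h² s_h²/n_h, with W_h = N_h/N and N = 850:
  stratum 1: (70/850)²·274.6²/13 = 39.3383
  stratum 2: (490/850)²·144.7²/26 = 267.62
  stratum 3: (290/850)²·210.1²/65 = 79.0491
V_st = 386.007
V_srs = s²/n = 51465.6/104 = 494.862
Relative efficiency = V_srs / V_st = 494.862/386.007 = 1.2820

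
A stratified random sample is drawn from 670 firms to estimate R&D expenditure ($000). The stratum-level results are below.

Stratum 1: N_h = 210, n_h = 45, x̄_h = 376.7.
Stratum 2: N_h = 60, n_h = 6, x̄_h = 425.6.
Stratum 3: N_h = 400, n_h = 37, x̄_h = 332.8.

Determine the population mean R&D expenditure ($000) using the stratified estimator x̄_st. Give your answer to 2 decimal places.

N = Σ N_h = 670. Stratum weights W_h = N_h/N.
x̄_st = (210·376.7 + 60·425.6 + 400·332.8) / 670 = 354.8701

x̄_st ≈ 354.87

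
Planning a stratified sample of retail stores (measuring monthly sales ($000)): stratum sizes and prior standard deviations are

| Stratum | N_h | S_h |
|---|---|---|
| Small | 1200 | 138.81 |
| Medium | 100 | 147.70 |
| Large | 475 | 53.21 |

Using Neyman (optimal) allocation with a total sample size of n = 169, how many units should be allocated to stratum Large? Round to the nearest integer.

21

Neyman allocation: n_h = n · N_h S_h / Σ N_i S_i, with n = 169.
  stratum Small: N_h·S_h = 1200·138.81 = 166572.00
  stratum Medium: N_h·S_h = 100·147.70 = 14770.00
  stratum Large: N_h·S_h = 475·53.21 = 25274.75
Σ N_h S_h = 206616.75
n for stratum Large = 169·25274.75/206616.75 = 20.673 → 21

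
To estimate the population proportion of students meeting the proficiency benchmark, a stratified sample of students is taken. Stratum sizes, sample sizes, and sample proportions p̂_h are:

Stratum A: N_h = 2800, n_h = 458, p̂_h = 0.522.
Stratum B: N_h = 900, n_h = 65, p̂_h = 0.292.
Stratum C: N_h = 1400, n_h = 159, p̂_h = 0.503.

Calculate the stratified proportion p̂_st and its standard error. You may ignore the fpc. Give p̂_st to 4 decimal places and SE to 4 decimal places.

p̂_st ≈ 0.4762, SE ≈ 0.0196

N = 5100; stratum weights W_h = N_h/N.
p̂_st = Σ W_h p̂_h = (2800·0.522 + 900·0.292 + 1400·0.503)/5100 = 0.47620
V̂(p̂_st) = Σ W_h² p̂_h(1−p̂_h)/(n_h−1):
  stratum A: (2800/5100)²·0.522·0.478/457 = 0.000164573
  stratum B: (900/5100)²·0.292·0.708/64 = 0.000100596
  stratum C: (1400/5100)²·0.503·0.497/158 = 0.000119229
V̂(p̂_st) = 0.000384398; SE = √V̂ = 0.0196061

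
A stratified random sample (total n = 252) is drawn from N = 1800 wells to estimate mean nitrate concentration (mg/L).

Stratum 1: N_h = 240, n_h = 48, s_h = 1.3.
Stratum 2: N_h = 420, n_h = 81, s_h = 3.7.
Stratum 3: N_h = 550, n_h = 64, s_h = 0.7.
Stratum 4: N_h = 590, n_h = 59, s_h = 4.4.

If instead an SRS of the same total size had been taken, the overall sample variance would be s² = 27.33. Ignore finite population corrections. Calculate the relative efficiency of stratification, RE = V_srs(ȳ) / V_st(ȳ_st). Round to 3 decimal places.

RE ≈ 2.368

V̂(ȳ_st) = Σ W_h² s_h²/n_h, with W_h = N_h/N and N = 1800:
  stratum 1: (240/1800)²·1.3²/48 = 0.000625926
  stratum 2: (420/1800)²·3.7²/81 = 0.00920178
  stratum 3: (550/1800)²·0.7²/64 = 0.00071482
  stratum 4: (590/1800)²·4.4²/59 = 0.0352543
V_st = 0.0457968
V_srs = s²/n = 27.33/252 = 0.108452
Relative efficiency = V_srs / V_st = 0.108452/0.0457968 = 2.3681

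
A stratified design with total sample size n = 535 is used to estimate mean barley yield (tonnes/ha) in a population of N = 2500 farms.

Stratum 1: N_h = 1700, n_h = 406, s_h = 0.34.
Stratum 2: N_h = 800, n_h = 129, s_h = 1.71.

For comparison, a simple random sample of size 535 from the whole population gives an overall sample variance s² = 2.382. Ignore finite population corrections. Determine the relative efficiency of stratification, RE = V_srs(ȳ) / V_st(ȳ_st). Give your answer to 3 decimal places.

RE ≈ 1.815

V̂(ȳ_st) = Σ W_h² s_h²/n_h, with W_h = N_h/N and N = 2500:
  stratum 1: (1700/2500)²·0.34²/406 = 0.000131659
  stratum 2: (800/2500)²·1.71²/129 = 0.00232115
V_st = 0.0024528
V_srs = s²/n = 2.382/535 = 0.00445234
Relative efficiency = V_srs / V_st = 0.00445234/0.0024528 = 1.8152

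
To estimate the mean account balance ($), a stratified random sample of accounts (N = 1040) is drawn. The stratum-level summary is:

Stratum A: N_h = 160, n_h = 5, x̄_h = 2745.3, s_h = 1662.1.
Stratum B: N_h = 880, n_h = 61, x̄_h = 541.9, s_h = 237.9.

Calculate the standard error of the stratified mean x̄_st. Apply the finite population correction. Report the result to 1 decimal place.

V̂(x̄_st) = Σ W_h² (1 − n_h/N_h) s_h²/n_h, with W_h = N_h/N and N = 1040:
  stratum A: (160/1040)²·(1 − 5/160)·1662.1²/5 = 12668.6
  stratum B: (880/1040)²·(1 − 61/880)·237.9²/61 = 618.243
V̂(x̄_st) = 13286.9
SE(x̄_st) = √13286.9 = 115.269

SE(x̄_st) ≈ 115.3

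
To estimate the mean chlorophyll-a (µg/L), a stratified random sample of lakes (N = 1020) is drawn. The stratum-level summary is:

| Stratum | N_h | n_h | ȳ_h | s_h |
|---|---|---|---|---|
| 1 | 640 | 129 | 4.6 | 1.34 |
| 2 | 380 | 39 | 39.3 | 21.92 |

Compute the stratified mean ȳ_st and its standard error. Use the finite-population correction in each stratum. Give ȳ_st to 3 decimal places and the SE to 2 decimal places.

ȳ_st = Σ W_h ȳ_h = (640·4.6 + 380·39.3)/1020 = 17.52745
V̂(ȳ_st) = Σ W_h² (1 − n_h/N_h) s_h²/n_h, with W_h = N_h/N and N = 1020:
  stratum 1: (640/1020)²·(1 − 129/640)·1.34²/129 = 0.00437543
  stratum 2: (380/1020)²·(1 − 39/380)·21.92²/39 = 1.53445
V̂(ȳ_st) = 1.53883
SE(ȳ_st) = √1.53883 = 1.2405

ȳ_st ≈ 17.527, SE ≈ 1.24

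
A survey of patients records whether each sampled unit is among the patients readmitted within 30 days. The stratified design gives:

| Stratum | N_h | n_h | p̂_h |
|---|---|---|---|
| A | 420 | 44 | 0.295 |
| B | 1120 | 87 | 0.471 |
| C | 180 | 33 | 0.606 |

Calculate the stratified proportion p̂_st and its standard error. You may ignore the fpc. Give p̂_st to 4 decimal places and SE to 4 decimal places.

N = 1720; stratum weights W_h = N_h/N.
p̂_st = Σ W_h p̂_h = (420·0.295 + 1120·0.471 + 180·0.606)/1720 = 0.44215
V̂(p̂_st) = Σ W_h² p̂_h(1−p̂_h)/(n_h−1):
  stratum A: (420/1720)²·0.295·0.705/43 = 0.000288393
  stratum B: (1120/1720)²·0.471·0.529/86 = 0.00122845
  stratum C: (180/1720)²·0.606·0.394/32 = 8.1716e-05
V̂(p̂_st) = 0.00159856; SE = √V̂ = 0.039982

p̂_st ≈ 0.4422, SE ≈ 0.0400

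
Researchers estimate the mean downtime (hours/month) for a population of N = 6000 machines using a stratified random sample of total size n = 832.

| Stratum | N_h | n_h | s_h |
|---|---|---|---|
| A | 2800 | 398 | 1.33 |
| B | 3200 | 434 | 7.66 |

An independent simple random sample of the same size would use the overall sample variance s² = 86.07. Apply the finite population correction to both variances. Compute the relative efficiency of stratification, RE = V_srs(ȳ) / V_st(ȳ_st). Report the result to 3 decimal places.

RE ≈ 2.615

V̂(ȳ_st) = Σ W_h² (1 − n_h/N_h) s_h²/n_h, with W_h = N_h/N and N = 6000:
  stratum A: (2800/6000)²·(1 − 398/2800)·1.33²/398 = 0.000830326
  stratum B: (3200/6000)²·(1 − 434/3200)·7.66²/434 = 0.0332405
V_st = 0.0340708
V_srs = (1 − 832/6000)·86.07/832 = 0.0891045
Relative efficiency = V_srs / V_st = 0.0891045/0.0340708 = 2.6153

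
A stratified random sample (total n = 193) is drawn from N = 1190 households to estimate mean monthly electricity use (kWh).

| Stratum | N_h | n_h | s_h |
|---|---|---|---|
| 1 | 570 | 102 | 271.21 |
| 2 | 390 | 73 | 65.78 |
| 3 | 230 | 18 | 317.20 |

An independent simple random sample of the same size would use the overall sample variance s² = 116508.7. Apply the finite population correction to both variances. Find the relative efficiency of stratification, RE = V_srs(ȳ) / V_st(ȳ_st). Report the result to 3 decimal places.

V̂(ȳ_st) = Σ W_h² (1 − n_h/N_h) s_h²/n_h, with W_h = N_h/N and N = 1190:
  stratum 1: (570/1190)²·(1 − 102/570)·271.21²/102 = 135.843
  stratum 2: (390/1190)²·(1 − 73/390)·65.78²/73 = 5.17481
  stratum 3: (230/1190)²·(1 − 18/230)·317.20²/18 = 192.47
V_st = 333.488
V_srs = (1 − 193/1190)·116508.7/193 = 505.766
Relative efficiency = V_srs / V_st = 505.766/333.488 = 1.5166

RE ≈ 1.517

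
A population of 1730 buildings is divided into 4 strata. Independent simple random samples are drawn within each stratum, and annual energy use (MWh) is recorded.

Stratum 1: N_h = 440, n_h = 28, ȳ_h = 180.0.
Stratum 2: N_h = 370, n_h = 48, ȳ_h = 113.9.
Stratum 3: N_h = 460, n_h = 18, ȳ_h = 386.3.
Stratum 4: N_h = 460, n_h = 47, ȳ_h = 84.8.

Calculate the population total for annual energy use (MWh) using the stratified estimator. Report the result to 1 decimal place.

τ̂_st = Σ N_h ȳ_h = 440·180.0 + 370·113.9 + 460·386.3 + 460·84.8 = 338049.0

τ̂_st ≈ 338049.0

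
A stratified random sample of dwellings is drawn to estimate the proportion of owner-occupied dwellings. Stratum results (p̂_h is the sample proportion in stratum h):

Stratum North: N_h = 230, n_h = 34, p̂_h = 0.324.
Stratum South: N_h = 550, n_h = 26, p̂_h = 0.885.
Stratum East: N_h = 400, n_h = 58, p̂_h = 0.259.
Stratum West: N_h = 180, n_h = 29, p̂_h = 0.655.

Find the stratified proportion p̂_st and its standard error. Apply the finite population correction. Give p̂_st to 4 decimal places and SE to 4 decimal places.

N = 1360; stratum weights W_h = N_h/N.
p̂_st = Σ W_h p̂_h = (230·0.324 + 550·0.885 + 400·0.259 + 180·0.655)/1360 = 0.57557
V̂(p̂_st) = Σ W_h² (1 − n_h/N_h) p̂_h(1−p̂_h)/(n_h−1):
  stratum North: (230/1360)²·(1 − 34/230)·0.324·0.676/33 = 0.000161765
  stratum South: (550/1360)²·(1 − 26/550)·0.885·0.115/25 = 0.000634333
  stratum East: (400/1360)²·(1 − 58/400)·0.259·0.741/57 = 0.00024903
  stratum West: (180/1360)²·(1 − 29/180)·0.655·0.345/28 = 0.000118597
V̂(p̂_st) = 0.00116372; SE = √V̂ = 0.0341134

p̂_st ≈ 0.5756, SE ≈ 0.0341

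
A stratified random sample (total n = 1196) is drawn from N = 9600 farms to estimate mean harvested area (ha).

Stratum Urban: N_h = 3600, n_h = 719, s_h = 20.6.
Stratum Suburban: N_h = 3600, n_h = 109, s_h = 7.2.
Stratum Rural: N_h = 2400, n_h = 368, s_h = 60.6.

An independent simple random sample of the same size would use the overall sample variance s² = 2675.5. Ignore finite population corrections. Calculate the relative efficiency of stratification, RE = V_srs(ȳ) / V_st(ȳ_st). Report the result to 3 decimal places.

V̂(ȳ_st) = Σ W_h² s_h²/n_h, with W_h = N_h/N and N = 9600:
  stratum Urban: (3600/9600)²·20.6²/719 = 0.0829981
  stratum Suburban: (3600/9600)²·7.2²/109 = 0.0668807
  stratum Rural: (2400/9600)²·60.6²/368 = 0.623702
V_st = 0.773581
V_srs = s²/n = 2675.5/1196 = 2.23704
Relative efficiency = V_srs / V_st = 2.23704/0.773581 = 2.8918

RE ≈ 2.892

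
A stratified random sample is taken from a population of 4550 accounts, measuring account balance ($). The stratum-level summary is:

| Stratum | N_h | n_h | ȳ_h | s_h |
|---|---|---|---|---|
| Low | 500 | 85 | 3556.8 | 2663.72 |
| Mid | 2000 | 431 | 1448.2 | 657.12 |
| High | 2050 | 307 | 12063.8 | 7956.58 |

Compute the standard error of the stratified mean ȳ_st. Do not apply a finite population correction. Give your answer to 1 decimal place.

V̂(ȳ_st) = Σ W_h² s_h²/n_h, with W_h = N_h/N and N = 4550:
  stratum Low: (500/4550)²·2663.72²/85 = 1008.03
  stratum Mid: (2000/4550)²·657.12²/431 = 193.575
  stratum High: (2050/4550)²·7956.58²/307 = 41860
V̂(ȳ_st) = 43061.6
SE(ȳ_st) = √43061.6 = 207.513

SE(ȳ_st) ≈ 207.5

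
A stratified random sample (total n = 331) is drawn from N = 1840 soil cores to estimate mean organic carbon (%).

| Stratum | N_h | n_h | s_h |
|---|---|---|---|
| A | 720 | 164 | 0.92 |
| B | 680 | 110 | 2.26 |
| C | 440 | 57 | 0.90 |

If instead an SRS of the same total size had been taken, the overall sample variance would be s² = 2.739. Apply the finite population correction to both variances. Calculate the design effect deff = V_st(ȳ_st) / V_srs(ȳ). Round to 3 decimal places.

deff ≈ 0.977

V̂(ȳ_st) = Σ W_h² (1 − n_h/N_h) s_h²/n_h, with W_h = N_h/N and N = 1840:
  stratum A: (720/1840)²·(1 − 164/720)·0.92²/164 = 0.000610244
  stratum B: (680/1840)²·(1 − 110/680)·2.26²/110 = 0.00531585
  stratum C: (440/1840)²·(1 − 57/440)·0.90²/57 = 0.000707336
V_st = 0.00663343
V_srs = (1 − 331/1840)·2.739/331 = 0.00678634
deff = V_st / V_srs = 0.00663343/0.00678634 = 0.9775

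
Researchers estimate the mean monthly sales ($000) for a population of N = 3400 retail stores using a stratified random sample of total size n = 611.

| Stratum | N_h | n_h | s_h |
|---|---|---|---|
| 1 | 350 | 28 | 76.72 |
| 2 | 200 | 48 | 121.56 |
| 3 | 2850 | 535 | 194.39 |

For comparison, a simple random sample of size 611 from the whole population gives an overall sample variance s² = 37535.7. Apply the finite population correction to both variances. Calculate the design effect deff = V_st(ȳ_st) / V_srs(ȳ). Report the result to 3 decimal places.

deff ≈ 0.857

V̂(ȳ_st) = Σ W_h² (1 − n_h/N_h) s_h²/n_h, with W_h = N_h/N and N = 3400:
  stratum 1: (350/3400)²·(1 − 28/350)·76.72²/28 = 2.04939
  stratum 2: (200/3400)²·(1 − 48/200)·121.56²/48 = 0.809573
  stratum 3: (2850/3400)²·(1 − 535/2850)·194.39²/535 = 40.3118
V_st = 43.1708
V_srs = (1 − 611/3400)·37535.7/611 = 50.3933
deff = V_st / V_srs = 43.1708/50.3933 = 0.8567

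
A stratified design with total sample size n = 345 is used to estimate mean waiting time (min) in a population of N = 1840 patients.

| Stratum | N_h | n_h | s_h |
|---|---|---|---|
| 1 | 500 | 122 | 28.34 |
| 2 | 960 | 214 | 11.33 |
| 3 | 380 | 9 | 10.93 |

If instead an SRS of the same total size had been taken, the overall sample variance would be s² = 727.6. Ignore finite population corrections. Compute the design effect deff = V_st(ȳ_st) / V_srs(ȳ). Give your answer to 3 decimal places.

V̂(ȳ_st) = Σ W_h² s_h²/n_h, with W_h = N_h/N and N = 1840:
  stratum 1: (500/1840)²·28.34²/122 = 0.486121
  stratum 2: (960/1840)²·11.33²/214 = 0.163287
  stratum 3: (380/1840)²·10.93²/9 = 0.566147
V_st = 1.21556
V_srs = s²/n = 727.6/345 = 2.10899
deff = V_st / V_srs = 1.21556/2.10899 = 0.5764

deff ≈ 0.576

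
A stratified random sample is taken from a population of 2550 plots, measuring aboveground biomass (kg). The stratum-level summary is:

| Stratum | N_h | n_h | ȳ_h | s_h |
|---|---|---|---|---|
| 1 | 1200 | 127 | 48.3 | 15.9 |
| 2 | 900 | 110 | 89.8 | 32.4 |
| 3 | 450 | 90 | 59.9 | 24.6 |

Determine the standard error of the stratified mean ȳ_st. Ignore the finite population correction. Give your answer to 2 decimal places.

V̂(ȳ_st) = Σ W_h² s_h²/n_h, with W_h = N_h/N and N = 2550:
  stratum 1: (1200/2550)²·15.9²/127 = 0.440832
  stratum 2: (900/2550)²·32.4²/110 = 1.18878
  stratum 3: (450/2550)²·24.6²/90 = 0.209398
V̂(ȳ_st) = 1.83901
SE(ȳ_st) = √1.83901 = 1.3561

SE(ȳ_st) ≈ 1.36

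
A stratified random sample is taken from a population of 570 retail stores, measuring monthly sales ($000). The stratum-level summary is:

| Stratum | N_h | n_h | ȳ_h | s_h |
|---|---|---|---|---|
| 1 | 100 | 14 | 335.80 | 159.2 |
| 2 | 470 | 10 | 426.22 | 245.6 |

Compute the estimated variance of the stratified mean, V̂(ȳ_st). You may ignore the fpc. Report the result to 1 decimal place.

V̂(ȳ_st) = Σ W_h² s_h²/n_h, with W_h = N_h/N and N = 570:
  stratum 1: (100/570)²·159.2²/14 = 55.7197
  stratum 2: (470/570)²·245.6²/10 = 4101.12
V̂(ȳ_st) = 4156.84

V̂(ȳ_st) ≈ 4156.8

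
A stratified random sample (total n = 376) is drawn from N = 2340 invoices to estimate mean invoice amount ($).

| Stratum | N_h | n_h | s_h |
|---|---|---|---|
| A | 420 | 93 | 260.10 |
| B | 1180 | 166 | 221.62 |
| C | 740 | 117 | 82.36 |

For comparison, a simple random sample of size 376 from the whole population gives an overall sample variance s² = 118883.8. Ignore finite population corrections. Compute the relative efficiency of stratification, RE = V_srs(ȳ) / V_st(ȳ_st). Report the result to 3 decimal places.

RE ≈ 3.026

V̂(ȳ_st) = Σ W_h² s_h²/n_h, with W_h = N_h/N and N = 2340:
  stratum A: (420/2340)²·260.10²/93 = 23.435
  stratum B: (1180/2340)²·221.62²/166 = 75.2388
  stratum C: (740/2340)²·82.36²/117 = 5.798
V_st = 104.472
V_srs = s²/n = 118883.8/376 = 316.18
Relative efficiency = V_srs / V_st = 316.18/104.472 = 3.0265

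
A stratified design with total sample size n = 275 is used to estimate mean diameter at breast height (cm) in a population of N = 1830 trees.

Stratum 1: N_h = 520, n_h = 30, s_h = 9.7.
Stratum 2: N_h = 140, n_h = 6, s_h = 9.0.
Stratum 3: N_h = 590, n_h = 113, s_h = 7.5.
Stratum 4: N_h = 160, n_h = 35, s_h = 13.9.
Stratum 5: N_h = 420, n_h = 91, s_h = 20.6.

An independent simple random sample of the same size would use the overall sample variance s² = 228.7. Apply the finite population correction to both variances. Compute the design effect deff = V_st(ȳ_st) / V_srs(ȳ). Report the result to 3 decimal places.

deff ≈ 0.823

V̂(ȳ_st) = Σ W_h² (1 − n_h/N_h) s_h²/n_h, with W_h = N_h/N and N = 1830:
  stratum 1: (520/1830)²·(1 − 30/520)·9.7²/30 = 0.238627
  stratum 2: (140/1830)²·(1 − 6/140)·9.0²/6 = 0.0756248
  stratum 3: (590/1830)²·(1 − 113/590)·7.5²/113 = 0.0418324
  stratum 4: (160/1830)²·(1 − 35/160)·13.9²/35 = 0.0329678
  stratum 5: (420/1830)²·(1 − 91/420)·20.6²/91 = 0.192414
V_st = 0.581466
V_srs = (1 − 275/1830)·228.7/275 = 0.706664
deff = V_st / V_srs = 0.581466/0.706664 = 0.8228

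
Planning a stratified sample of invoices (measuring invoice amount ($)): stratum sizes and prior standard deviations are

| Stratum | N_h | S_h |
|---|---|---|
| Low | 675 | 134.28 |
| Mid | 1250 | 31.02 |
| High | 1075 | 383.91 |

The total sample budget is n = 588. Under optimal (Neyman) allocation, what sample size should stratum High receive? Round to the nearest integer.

448

Neyman allocation: n_h = n · N_h S_h / Σ N_i S_i, with n = 588.
  stratum Low: N_h·S_h = 675·134.28 = 90639.00
  stratum Mid: N_h·S_h = 1250·31.02 = 38775.00
  stratum High: N_h·S_h = 1075·383.91 = 412703.25
Σ N_h S_h = 542117.25
n for stratum High = 588·412703.25/542117.25 = 447.633 → 448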